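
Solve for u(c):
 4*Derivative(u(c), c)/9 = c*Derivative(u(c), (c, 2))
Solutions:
 u(c) = C1 + C2*c^(13/9)


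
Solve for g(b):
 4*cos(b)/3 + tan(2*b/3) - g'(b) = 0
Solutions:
 g(b) = C1 - 3*log(cos(2*b/3))/2 + 4*sin(b)/3


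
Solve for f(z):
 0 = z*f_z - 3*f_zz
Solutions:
 f(z) = C1 + C2*erfi(sqrt(6)*z/6)


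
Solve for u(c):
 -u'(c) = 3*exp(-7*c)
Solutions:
 u(c) = C1 + 3*exp(-7*c)/7


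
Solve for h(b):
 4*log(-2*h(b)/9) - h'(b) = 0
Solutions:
 -Integral(1/(log(-_y) - 2*log(3) + log(2)), (_y, h(b)))/4 = C1 - b


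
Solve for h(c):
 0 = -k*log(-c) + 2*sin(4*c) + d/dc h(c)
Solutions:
 h(c) = C1 + c*k*(log(-c) - 1) + cos(4*c)/2


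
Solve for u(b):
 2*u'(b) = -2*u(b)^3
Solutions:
 u(b) = -sqrt(2)*sqrt(-1/(C1 - b))/2
 u(b) = sqrt(2)*sqrt(-1/(C1 - b))/2


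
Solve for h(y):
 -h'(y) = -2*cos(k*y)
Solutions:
 h(y) = C1 + 2*sin(k*y)/k


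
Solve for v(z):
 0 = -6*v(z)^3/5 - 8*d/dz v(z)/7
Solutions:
 v(z) = -sqrt(10)*sqrt(-1/(C1 - 21*z))
 v(z) = sqrt(10)*sqrt(-1/(C1 - 21*z))


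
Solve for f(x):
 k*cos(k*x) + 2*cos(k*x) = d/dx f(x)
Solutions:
 f(x) = C1 + sin(k*x) + 2*sin(k*x)/k


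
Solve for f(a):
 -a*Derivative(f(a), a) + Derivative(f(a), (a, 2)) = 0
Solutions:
 f(a) = C1 + C2*erfi(sqrt(2)*a/2)


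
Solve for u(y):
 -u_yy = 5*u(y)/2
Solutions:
 u(y) = C1*sin(sqrt(10)*y/2) + C2*cos(sqrt(10)*y/2)


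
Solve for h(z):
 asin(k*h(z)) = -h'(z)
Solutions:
 Integral(1/asin(_y*k), (_y, h(z))) = C1 - z


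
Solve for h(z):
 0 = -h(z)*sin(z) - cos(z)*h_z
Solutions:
 h(z) = C1*cos(z)


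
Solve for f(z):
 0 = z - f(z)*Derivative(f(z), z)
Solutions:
 f(z) = -sqrt(C1 + z^2)
 f(z) = sqrt(C1 + z^2)


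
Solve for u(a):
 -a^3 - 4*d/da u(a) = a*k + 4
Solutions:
 u(a) = C1 - a^4/16 - a^2*k/8 - a


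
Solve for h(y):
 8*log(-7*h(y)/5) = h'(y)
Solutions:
 -Integral(1/(log(-_y) - log(5) + log(7)), (_y, h(y)))/8 = C1 - y


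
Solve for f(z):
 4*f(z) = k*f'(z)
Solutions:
 f(z) = C1*exp(4*z/k)


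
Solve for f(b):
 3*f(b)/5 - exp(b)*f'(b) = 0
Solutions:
 f(b) = C1*exp(-3*exp(-b)/5)


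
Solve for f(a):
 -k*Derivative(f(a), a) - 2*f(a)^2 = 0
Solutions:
 f(a) = k/(C1*k + 2*a)


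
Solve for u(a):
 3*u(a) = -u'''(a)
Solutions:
 u(a) = C3*exp(-3^(1/3)*a) + (C1*sin(3^(5/6)*a/2) + C2*cos(3^(5/6)*a/2))*exp(3^(1/3)*a/2)


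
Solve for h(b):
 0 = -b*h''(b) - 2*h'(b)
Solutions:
 h(b) = C1 + C2/b


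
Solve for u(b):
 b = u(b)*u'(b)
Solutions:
 u(b) = -sqrt(C1 + b^2)
 u(b) = sqrt(C1 + b^2)


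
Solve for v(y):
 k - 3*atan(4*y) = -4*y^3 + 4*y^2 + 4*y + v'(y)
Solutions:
 v(y) = C1 + k*y + y^4 - 4*y^3/3 - 2*y^2 - 3*y*atan(4*y) + 3*log(16*y^2 + 1)/8


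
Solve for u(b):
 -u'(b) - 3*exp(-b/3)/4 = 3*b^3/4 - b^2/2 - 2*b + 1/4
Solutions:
 u(b) = C1 - 3*b^4/16 + b^3/6 + b^2 - b/4 + 9*exp(-b/3)/4


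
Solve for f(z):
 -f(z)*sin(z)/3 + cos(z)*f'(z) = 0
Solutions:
 f(z) = C1/cos(z)^(1/3)


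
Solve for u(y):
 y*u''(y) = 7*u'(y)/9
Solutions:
 u(y) = C1 + C2*y^(16/9)


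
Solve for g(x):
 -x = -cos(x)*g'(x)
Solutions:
 g(x) = C1 + Integral(x/cos(x), x)


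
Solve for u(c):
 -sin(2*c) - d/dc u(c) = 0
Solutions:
 u(c) = C1 + cos(2*c)/2


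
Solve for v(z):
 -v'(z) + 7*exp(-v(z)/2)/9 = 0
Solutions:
 v(z) = 2*log(C1 + 7*z/18)


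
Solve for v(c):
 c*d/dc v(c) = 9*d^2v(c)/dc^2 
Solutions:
 v(c) = C1 + C2*erfi(sqrt(2)*c/6)


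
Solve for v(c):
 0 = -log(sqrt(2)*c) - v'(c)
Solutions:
 v(c) = C1 - c*log(c) - c*log(2)/2 + c


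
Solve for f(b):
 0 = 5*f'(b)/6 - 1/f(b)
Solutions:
 f(b) = -sqrt(C1 + 60*b)/5
 f(b) = sqrt(C1 + 60*b)/5


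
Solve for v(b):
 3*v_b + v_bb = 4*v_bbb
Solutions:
 v(b) = C1 + C2*exp(-3*b/4) + C3*exp(b)


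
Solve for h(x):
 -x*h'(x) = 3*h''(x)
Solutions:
 h(x) = C1 + C2*erf(sqrt(6)*x/6)


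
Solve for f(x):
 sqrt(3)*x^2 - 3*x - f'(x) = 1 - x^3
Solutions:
 f(x) = C1 + x^4/4 + sqrt(3)*x^3/3 - 3*x^2/2 - x


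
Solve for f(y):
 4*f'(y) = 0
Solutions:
 f(y) = C1


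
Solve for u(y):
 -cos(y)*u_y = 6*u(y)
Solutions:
 u(y) = C1*(sin(y)^3 - 3*sin(y)^2 + 3*sin(y) - 1)/(sin(y)^3 + 3*sin(y)^2 + 3*sin(y) + 1)


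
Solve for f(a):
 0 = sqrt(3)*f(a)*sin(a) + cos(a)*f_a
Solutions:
 f(a) = C1*cos(a)^(sqrt(3))


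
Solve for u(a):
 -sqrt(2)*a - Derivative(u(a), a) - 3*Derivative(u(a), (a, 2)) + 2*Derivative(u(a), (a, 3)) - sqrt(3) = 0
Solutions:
 u(a) = C1 + C2*exp(a*(3 - sqrt(17))/4) + C3*exp(a*(3 + sqrt(17))/4) - sqrt(2)*a^2/2 - sqrt(3)*a + 3*sqrt(2)*a


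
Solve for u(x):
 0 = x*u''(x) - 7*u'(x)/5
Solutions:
 u(x) = C1 + C2*x^(12/5)


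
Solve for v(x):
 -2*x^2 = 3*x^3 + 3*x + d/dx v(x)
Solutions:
 v(x) = C1 - 3*x^4/4 - 2*x^3/3 - 3*x^2/2


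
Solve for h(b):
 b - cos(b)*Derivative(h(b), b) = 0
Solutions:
 h(b) = C1 + Integral(b/cos(b), b)


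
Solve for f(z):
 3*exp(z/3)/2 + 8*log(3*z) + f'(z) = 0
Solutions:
 f(z) = C1 - 8*z*log(z) + 8*z*(1 - log(3)) - 9*exp(z/3)/2


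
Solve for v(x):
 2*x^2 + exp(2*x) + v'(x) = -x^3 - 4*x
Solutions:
 v(x) = C1 - x^4/4 - 2*x^3/3 - 2*x^2 - exp(2*x)/2


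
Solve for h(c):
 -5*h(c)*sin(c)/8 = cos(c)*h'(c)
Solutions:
 h(c) = C1*cos(c)^(5/8)


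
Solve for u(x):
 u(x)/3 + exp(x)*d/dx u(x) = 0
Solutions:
 u(x) = C1*exp(exp(-x)/3)


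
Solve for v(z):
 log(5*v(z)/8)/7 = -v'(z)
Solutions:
 -7*Integral(1/(-log(_y) - log(5) + 3*log(2)), (_y, v(z))) = C1 - z


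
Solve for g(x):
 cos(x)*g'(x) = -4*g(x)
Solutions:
 g(x) = C1*(sin(x)^2 - 2*sin(x) + 1)/(sin(x)^2 + 2*sin(x) + 1)


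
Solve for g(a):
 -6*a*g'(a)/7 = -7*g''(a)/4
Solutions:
 g(a) = C1 + C2*erfi(2*sqrt(3)*a/7)


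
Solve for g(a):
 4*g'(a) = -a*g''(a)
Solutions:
 g(a) = C1 + C2/a^3


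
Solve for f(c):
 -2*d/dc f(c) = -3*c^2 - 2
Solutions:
 f(c) = C1 + c^3/2 + c


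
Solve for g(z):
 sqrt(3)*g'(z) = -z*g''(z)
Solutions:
 g(z) = C1 + C2*z^(1 - sqrt(3))


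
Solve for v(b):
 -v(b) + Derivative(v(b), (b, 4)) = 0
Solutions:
 v(b) = C1*exp(-b) + C2*exp(b) + C3*sin(b) + C4*cos(b)


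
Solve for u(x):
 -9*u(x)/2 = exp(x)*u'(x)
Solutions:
 u(x) = C1*exp(9*exp(-x)/2)


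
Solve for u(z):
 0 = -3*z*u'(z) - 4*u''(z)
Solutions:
 u(z) = C1 + C2*erf(sqrt(6)*z/4)


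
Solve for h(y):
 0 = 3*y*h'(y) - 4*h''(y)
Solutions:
 h(y) = C1 + C2*erfi(sqrt(6)*y/4)


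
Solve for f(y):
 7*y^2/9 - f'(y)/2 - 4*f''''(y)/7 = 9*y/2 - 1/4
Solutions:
 f(y) = C1 + C4*exp(-7^(1/3)*y/2) + 14*y^3/27 - 9*y^2/2 + y/2 + (C2*sin(sqrt(3)*7^(1/3)*y/4) + C3*cos(sqrt(3)*7^(1/3)*y/4))*exp(7^(1/3)*y/4)


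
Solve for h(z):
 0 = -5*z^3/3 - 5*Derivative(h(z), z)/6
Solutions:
 h(z) = C1 - z^4/2


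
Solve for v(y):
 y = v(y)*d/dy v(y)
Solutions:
 v(y) = -sqrt(C1 + y^2)
 v(y) = sqrt(C1 + y^2)


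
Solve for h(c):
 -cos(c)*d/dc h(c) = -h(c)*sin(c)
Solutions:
 h(c) = C1/cos(c)


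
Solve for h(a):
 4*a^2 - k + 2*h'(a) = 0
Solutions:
 h(a) = C1 - 2*a^3/3 + a*k/2


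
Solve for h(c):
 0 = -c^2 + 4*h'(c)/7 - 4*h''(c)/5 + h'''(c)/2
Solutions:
 h(c) = C1 + 7*c^3/12 + 49*c^2/20 + 1519*c/400 + (C2*sin(2*sqrt(154)*c/35) + C3*cos(2*sqrt(154)*c/35))*exp(4*c/5)


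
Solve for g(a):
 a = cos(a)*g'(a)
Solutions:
 g(a) = C1 + Integral(a/cos(a), a)


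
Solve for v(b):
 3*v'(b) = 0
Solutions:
 v(b) = C1


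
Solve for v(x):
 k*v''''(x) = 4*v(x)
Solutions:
 v(x) = C1*exp(-sqrt(2)*x*(1/k)^(1/4)) + C2*exp(sqrt(2)*x*(1/k)^(1/4)) + C3*exp(-sqrt(2)*I*x*(1/k)^(1/4)) + C4*exp(sqrt(2)*I*x*(1/k)^(1/4))


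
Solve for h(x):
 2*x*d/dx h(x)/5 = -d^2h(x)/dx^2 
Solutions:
 h(x) = C1 + C2*erf(sqrt(5)*x/5)


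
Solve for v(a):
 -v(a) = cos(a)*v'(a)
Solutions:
 v(a) = C1*sqrt(sin(a) - 1)/sqrt(sin(a) + 1)


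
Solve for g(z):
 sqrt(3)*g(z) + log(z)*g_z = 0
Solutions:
 g(z) = C1*exp(-sqrt(3)*li(z))


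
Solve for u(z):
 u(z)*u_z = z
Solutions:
 u(z) = -sqrt(C1 + z^2)
 u(z) = sqrt(C1 + z^2)


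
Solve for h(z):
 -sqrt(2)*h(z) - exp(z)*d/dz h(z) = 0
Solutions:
 h(z) = C1*exp(sqrt(2)*exp(-z))


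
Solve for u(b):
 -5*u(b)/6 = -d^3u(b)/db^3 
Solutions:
 u(b) = C3*exp(5^(1/3)*6^(2/3)*b/6) + (C1*sin(2^(2/3)*3^(1/6)*5^(1/3)*b/4) + C2*cos(2^(2/3)*3^(1/6)*5^(1/3)*b/4))*exp(-5^(1/3)*6^(2/3)*b/12)


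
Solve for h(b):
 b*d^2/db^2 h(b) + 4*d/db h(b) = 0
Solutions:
 h(b) = C1 + C2/b^3


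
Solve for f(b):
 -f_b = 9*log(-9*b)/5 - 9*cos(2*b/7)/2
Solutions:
 f(b) = C1 - 9*b*log(-b)/5 - 18*b*log(3)/5 + 9*b/5 + 63*sin(2*b/7)/4


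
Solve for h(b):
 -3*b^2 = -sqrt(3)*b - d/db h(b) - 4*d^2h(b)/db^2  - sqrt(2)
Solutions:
 h(b) = C1 + C2*exp(-b/4) + b^3 - 12*b^2 - sqrt(3)*b^2/2 - sqrt(2)*b + 4*sqrt(3)*b + 96*b


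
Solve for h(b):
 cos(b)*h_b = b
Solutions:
 h(b) = C1 + Integral(b/cos(b), b)


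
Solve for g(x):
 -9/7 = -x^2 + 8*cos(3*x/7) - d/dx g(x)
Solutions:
 g(x) = C1 - x^3/3 + 9*x/7 + 56*sin(3*x/7)/3


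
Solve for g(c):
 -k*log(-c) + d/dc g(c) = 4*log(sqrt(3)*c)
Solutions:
 g(c) = C1 + c*(k + 4)*log(c) + c*(-k + I*pi*k - 4 + 2*log(3))


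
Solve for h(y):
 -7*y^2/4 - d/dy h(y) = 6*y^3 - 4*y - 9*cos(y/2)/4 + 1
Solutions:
 h(y) = C1 - 3*y^4/2 - 7*y^3/12 + 2*y^2 - y + 9*sin(y/2)/2


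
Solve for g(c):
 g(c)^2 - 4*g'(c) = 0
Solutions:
 g(c) = -4/(C1 + c)


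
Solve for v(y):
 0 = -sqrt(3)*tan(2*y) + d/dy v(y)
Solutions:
 v(y) = C1 - sqrt(3)*log(cos(2*y))/2


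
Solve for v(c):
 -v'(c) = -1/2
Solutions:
 v(c) = C1 + c/2


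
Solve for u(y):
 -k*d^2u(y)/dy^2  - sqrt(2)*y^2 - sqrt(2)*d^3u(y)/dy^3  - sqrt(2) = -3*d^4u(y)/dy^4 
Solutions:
 u(y) = C1 + C2*y + C3*exp(sqrt(2)*y*(1 - sqrt(6*k + 1))/6) + C4*exp(sqrt(2)*y*(sqrt(6*k + 1) + 1)/6) - sqrt(2)*y^4/(12*k) + sqrt(2)*y^2*(-1/2 - 3/k - 2/k^2)/k + 2*y^3/(3*k^2)


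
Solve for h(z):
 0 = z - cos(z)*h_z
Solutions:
 h(z) = C1 + Integral(z/cos(z), z)


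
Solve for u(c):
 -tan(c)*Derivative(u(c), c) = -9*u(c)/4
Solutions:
 u(c) = C1*sin(c)^(9/4)


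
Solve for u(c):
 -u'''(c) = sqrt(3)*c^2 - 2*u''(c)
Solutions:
 u(c) = C1 + C2*c + C3*exp(2*c) + sqrt(3)*c^4/24 + sqrt(3)*c^3/12 + sqrt(3)*c^2/8


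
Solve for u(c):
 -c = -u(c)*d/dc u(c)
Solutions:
 u(c) = -sqrt(C1 + c^2)
 u(c) = sqrt(C1 + c^2)


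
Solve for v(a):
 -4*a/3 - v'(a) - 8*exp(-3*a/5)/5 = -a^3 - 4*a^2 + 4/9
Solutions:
 v(a) = C1 + a^4/4 + 4*a^3/3 - 2*a^2/3 - 4*a/9 + 8*exp(-3*a/5)/3


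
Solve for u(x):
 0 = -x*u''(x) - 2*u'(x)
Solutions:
 u(x) = C1 + C2/x


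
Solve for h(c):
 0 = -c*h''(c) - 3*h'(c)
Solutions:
 h(c) = C1 + C2/c^2


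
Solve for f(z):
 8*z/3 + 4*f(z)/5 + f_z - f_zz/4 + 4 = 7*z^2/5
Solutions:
 f(z) = C1*exp(2*z*(1 - 3*sqrt(5)/5)) + C2*exp(2*z*(1 + 3*sqrt(5)/5)) + 7*z^2/4 - 185*z/24 + 275/48


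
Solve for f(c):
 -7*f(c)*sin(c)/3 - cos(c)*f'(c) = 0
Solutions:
 f(c) = C1*cos(c)^(7/3)


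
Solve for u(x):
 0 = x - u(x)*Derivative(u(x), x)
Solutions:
 u(x) = -sqrt(C1 + x^2)
 u(x) = sqrt(C1 + x^2)


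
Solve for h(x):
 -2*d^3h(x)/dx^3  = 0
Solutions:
 h(x) = C1 + C2*x + C3*x^2


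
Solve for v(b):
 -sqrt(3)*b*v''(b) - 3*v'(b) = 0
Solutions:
 v(b) = C1 + C2*b^(1 - sqrt(3))


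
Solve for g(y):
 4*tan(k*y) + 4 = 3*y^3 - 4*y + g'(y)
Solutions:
 g(y) = C1 - 3*y^4/4 + 2*y^2 + 4*y + 4*Piecewise((-log(cos(k*y))/k, Ne(k, 0)), (0, True))


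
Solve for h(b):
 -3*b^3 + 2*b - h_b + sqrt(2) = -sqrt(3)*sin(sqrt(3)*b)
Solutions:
 h(b) = C1 - 3*b^4/4 + b^2 + sqrt(2)*b - cos(sqrt(3)*b)


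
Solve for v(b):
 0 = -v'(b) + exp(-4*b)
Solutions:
 v(b) = C1 - exp(-4*b)/4


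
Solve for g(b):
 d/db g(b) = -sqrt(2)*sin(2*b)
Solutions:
 g(b) = C1 + sqrt(2)*cos(2*b)/2


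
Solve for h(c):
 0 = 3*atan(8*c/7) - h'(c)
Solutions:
 h(c) = C1 + 3*c*atan(8*c/7) - 21*log(64*c^2 + 49)/16


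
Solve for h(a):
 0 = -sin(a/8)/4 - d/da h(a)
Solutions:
 h(a) = C1 + 2*cos(a/8)


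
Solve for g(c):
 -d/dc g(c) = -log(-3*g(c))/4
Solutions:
 -4*Integral(1/(log(-_y) + log(3)), (_y, g(c))) = C1 - c


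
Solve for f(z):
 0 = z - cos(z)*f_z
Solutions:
 f(z) = C1 + Integral(z/cos(z), z)


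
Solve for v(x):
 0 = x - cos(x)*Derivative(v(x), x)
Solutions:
 v(x) = C1 + Integral(x/cos(x), x)


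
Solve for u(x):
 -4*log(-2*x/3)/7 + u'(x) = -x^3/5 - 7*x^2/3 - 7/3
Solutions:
 u(x) = C1 - x^4/20 - 7*x^3/9 + 4*x*log(-x)/7 + x*(-61 - 12*log(3) + 12*log(2))/21


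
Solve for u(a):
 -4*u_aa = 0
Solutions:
 u(a) = C1 + C2*a


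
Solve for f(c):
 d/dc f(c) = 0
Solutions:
 f(c) = C1


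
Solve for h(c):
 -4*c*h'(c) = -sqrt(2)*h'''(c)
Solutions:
 h(c) = C1 + Integral(C2*airyai(sqrt(2)*c) + C3*airybi(sqrt(2)*c), c)


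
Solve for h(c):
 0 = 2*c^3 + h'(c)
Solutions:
 h(c) = C1 - c^4/2


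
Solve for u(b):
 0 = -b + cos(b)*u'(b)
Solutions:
 u(b) = C1 + Integral(b/cos(b), b)


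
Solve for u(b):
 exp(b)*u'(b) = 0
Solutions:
 u(b) = C1


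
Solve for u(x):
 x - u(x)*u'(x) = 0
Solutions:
 u(x) = -sqrt(C1 + x^2)
 u(x) = sqrt(C1 + x^2)


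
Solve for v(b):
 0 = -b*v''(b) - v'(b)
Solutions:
 v(b) = C1 + C2*log(b)


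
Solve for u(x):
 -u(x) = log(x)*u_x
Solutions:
 u(x) = C1*exp(-li(x))


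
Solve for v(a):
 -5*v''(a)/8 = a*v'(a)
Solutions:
 v(a) = C1 + C2*erf(2*sqrt(5)*a/5)


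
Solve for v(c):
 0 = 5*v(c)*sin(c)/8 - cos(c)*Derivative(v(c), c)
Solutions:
 v(c) = C1/cos(c)^(5/8)


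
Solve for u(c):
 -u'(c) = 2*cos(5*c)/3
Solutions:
 u(c) = C1 - 2*sin(5*c)/15


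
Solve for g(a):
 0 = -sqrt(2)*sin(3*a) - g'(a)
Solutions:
 g(a) = C1 + sqrt(2)*cos(3*a)/3


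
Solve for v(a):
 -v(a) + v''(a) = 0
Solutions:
 v(a) = C1*exp(-a) + C2*exp(a)


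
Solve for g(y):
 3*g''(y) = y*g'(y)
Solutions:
 g(y) = C1 + C2*erfi(sqrt(6)*y/6)


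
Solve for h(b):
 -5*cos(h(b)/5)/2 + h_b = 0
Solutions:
 -5*b/2 - 5*log(sin(h(b)/5) - 1)/2 + 5*log(sin(h(b)/5) + 1)/2 = C1


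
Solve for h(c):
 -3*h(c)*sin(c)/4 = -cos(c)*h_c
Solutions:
 h(c) = C1/cos(c)^(3/4)


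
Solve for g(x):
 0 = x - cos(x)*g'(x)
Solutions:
 g(x) = C1 + Integral(x/cos(x), x)


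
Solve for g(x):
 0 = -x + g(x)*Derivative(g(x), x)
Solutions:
 g(x) = -sqrt(C1 + x^2)
 g(x) = sqrt(C1 + x^2)


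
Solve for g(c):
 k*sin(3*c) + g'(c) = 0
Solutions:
 g(c) = C1 + k*cos(3*c)/3


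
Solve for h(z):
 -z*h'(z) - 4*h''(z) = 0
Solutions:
 h(z) = C1 + C2*erf(sqrt(2)*z/4)


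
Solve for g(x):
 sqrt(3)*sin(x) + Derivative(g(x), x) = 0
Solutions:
 g(x) = C1 + sqrt(3)*cos(x)


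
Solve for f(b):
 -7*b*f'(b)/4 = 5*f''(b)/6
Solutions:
 f(b) = C1 + C2*erf(sqrt(105)*b/10)


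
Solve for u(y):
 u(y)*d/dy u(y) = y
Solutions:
 u(y) = -sqrt(C1 + y^2)
 u(y) = sqrt(C1 + y^2)


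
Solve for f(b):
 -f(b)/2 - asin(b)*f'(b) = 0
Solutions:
 f(b) = C1*exp(-Integral(1/asin(b), b)/2)


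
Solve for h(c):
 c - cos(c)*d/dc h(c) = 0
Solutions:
 h(c) = C1 + Integral(c/cos(c), c)


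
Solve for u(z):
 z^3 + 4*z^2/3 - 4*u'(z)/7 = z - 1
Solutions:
 u(z) = C1 + 7*z^4/16 + 7*z^3/9 - 7*z^2/8 + 7*z/4


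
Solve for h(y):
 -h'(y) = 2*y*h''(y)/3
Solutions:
 h(y) = C1 + C2/sqrt(y)


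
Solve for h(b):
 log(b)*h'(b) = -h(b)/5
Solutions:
 h(b) = C1*exp(-li(b)/5)


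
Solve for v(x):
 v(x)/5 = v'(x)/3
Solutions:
 v(x) = C1*exp(3*x/5)


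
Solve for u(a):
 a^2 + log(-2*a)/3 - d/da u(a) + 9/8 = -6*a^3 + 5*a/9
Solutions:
 u(a) = C1 + 3*a^4/2 + a^3/3 - 5*a^2/18 + a*log(-a)/3 + a*(8*log(2) + 19)/24


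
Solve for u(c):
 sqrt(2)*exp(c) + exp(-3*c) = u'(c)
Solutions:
 u(c) = C1 + sqrt(2)*exp(c) - exp(-3*c)/3


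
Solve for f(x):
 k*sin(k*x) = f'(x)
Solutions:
 f(x) = C1 - cos(k*x)


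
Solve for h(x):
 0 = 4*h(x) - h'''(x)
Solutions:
 h(x) = C3*exp(2^(2/3)*x) + (C1*sin(2^(2/3)*sqrt(3)*x/2) + C2*cos(2^(2/3)*sqrt(3)*x/2))*exp(-2^(2/3)*x/2)


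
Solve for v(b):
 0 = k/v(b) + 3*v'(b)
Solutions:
 v(b) = -sqrt(C1 - 6*b*k)/3
 v(b) = sqrt(C1 - 6*b*k)/3


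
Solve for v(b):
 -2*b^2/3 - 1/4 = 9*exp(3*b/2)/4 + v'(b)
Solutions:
 v(b) = C1 - 2*b^3/9 - b/4 - 3*exp(3*b/2)/2


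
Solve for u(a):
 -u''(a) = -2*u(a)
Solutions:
 u(a) = C1*exp(-sqrt(2)*a) + C2*exp(sqrt(2)*a)


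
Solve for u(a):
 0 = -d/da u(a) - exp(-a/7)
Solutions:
 u(a) = C1 + 7*exp(-a/7)


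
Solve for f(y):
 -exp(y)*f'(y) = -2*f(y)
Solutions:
 f(y) = C1*exp(-2*exp(-y))


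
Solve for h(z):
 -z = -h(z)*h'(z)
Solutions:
 h(z) = -sqrt(C1 + z^2)
 h(z) = sqrt(C1 + z^2)


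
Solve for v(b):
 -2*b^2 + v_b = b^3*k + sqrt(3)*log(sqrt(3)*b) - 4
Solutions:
 v(b) = C1 + b^4*k/4 + 2*b^3/3 + sqrt(3)*b*log(b) - 4*b - sqrt(3)*b + sqrt(3)*b*log(3)/2


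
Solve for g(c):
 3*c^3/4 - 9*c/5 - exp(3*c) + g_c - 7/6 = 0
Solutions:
 g(c) = C1 - 3*c^4/16 + 9*c^2/10 + 7*c/6 + exp(3*c)/3


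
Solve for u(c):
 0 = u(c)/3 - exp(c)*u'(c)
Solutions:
 u(c) = C1*exp(-exp(-c)/3)


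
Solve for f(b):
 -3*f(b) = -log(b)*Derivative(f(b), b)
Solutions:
 f(b) = C1*exp(3*li(b))


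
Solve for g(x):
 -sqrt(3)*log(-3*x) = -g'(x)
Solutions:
 g(x) = C1 + sqrt(3)*x*log(-x) + sqrt(3)*x*(-1 + log(3))


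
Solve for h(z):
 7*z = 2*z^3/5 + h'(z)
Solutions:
 h(z) = C1 - z^4/10 + 7*z^2/2


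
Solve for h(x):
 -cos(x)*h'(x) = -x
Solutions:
 h(x) = C1 + Integral(x/cos(x), x)


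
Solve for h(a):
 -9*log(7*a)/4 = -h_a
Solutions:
 h(a) = C1 + 9*a*log(a)/4 - 9*a/4 + 9*a*log(7)/4


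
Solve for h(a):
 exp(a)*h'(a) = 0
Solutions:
 h(a) = C1


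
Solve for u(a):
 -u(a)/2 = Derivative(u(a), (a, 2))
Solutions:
 u(a) = C1*sin(sqrt(2)*a/2) + C2*cos(sqrt(2)*a/2)


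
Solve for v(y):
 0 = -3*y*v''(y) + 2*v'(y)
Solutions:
 v(y) = C1 + C2*y^(5/3)


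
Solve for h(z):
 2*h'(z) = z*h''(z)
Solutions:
 h(z) = C1 + C2*z^3


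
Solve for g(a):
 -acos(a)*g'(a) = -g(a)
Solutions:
 g(a) = C1*exp(Integral(1/acos(a), a))


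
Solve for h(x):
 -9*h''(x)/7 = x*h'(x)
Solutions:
 h(x) = C1 + C2*erf(sqrt(14)*x/6)


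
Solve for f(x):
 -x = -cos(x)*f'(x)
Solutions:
 f(x) = C1 + Integral(x/cos(x), x)


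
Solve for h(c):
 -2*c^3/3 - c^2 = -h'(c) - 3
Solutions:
 h(c) = C1 + c^4/6 + c^3/3 - 3*c


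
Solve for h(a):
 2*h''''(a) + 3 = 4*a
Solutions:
 h(a) = C1 + C2*a + C3*a^2 + C4*a^3 + a^5/60 - a^4/16


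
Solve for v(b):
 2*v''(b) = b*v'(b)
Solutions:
 v(b) = C1 + C2*erfi(b/2)


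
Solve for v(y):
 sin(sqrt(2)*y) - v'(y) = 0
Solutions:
 v(y) = C1 - sqrt(2)*cos(sqrt(2)*y)/2


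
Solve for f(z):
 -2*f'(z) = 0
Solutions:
 f(z) = C1


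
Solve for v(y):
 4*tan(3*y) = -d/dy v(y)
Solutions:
 v(y) = C1 + 4*log(cos(3*y))/3


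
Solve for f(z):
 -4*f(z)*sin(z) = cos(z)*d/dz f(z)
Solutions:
 f(z) = C1*cos(z)^4


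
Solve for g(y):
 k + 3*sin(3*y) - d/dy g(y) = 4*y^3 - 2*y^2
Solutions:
 g(y) = C1 + k*y - y^4 + 2*y^3/3 - cos(3*y)


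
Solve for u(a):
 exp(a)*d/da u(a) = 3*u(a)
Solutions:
 u(a) = C1*exp(-3*exp(-a))


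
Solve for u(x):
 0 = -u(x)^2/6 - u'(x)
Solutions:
 u(x) = 6/(C1 + x)


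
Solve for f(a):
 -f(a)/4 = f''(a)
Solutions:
 f(a) = C1*sin(a/2) + C2*cos(a/2)


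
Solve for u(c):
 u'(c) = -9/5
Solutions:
 u(c) = C1 - 9*c/5


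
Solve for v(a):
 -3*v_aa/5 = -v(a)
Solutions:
 v(a) = C1*exp(-sqrt(15)*a/3) + C2*exp(sqrt(15)*a/3)


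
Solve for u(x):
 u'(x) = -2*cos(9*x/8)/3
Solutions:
 u(x) = C1 - 16*sin(9*x/8)/27


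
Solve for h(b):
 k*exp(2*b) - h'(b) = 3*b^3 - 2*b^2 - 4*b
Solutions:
 h(b) = C1 - 3*b^4/4 + 2*b^3/3 + 2*b^2 + k*exp(2*b)/2


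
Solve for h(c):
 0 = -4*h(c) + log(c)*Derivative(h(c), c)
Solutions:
 h(c) = C1*exp(4*li(c))


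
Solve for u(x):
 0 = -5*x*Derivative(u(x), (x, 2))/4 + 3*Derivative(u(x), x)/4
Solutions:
 u(x) = C1 + C2*x^(8/5)


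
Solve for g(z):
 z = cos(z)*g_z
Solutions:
 g(z) = C1 + Integral(z/cos(z), z)


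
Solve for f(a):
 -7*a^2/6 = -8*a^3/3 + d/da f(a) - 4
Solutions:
 f(a) = C1 + 2*a^4/3 - 7*a^3/18 + 4*a


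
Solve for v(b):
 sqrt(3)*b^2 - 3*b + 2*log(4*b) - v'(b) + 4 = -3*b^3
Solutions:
 v(b) = C1 + 3*b^4/4 + sqrt(3)*b^3/3 - 3*b^2/2 + 2*b*log(b) + 2*b + 4*b*log(2)


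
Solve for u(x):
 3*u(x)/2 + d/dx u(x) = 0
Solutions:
 u(x) = C1*exp(-3*x/2)


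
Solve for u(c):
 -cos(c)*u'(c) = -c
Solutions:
 u(c) = C1 + Integral(c/cos(c), c)


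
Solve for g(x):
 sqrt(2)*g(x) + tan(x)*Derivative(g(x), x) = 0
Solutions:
 g(x) = C1/sin(x)^(sqrt(2))


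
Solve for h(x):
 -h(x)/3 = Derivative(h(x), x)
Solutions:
 h(x) = C1*exp(-x/3)


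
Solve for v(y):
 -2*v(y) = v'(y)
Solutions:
 v(y) = C1*exp(-2*y)


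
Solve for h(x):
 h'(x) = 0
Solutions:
 h(x) = C1


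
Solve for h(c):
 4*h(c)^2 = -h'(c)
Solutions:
 h(c) = 1/(C1 + 4*c)


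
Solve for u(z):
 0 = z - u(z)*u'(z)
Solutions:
 u(z) = -sqrt(C1 + z^2)
 u(z) = sqrt(C1 + z^2)


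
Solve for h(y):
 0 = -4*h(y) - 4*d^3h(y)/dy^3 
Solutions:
 h(y) = C3*exp(-y) + (C1*sin(sqrt(3)*y/2) + C2*cos(sqrt(3)*y/2))*exp(y/2)


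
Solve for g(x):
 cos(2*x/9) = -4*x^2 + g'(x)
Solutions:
 g(x) = C1 + 4*x^3/3 + 9*sin(2*x/9)/2


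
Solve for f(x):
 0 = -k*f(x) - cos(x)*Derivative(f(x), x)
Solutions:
 f(x) = C1*exp(k*(log(sin(x) - 1) - log(sin(x) + 1))/2)


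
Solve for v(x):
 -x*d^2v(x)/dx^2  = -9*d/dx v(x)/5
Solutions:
 v(x) = C1 + C2*x^(14/5)


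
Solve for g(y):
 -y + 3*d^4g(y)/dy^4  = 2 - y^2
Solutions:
 g(y) = C1 + C2*y + C3*y^2 + C4*y^3 - y^6/1080 + y^5/360 + y^4/36


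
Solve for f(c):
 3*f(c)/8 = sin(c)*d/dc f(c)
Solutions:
 f(c) = C1*(cos(c) - 1)^(3/16)/(cos(c) + 1)^(3/16)


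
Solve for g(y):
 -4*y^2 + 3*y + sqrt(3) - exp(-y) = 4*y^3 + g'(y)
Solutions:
 g(y) = C1 - y^4 - 4*y^3/3 + 3*y^2/2 + sqrt(3)*y + exp(-y)


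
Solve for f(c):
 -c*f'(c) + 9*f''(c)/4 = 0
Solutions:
 f(c) = C1 + C2*erfi(sqrt(2)*c/3)


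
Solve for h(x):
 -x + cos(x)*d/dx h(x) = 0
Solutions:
 h(x) = C1 + Integral(x/cos(x), x)


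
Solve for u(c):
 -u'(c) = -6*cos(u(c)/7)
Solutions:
 -6*c - 7*log(sin(u(c)/7) - 1)/2 + 7*log(sin(u(c)/7) + 1)/2 = C1


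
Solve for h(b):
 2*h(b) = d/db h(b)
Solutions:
 h(b) = C1*exp(2*b)


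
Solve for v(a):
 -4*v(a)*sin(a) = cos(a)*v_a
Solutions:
 v(a) = C1*cos(a)^4


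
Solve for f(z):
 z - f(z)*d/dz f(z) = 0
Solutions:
 f(z) = -sqrt(C1 + z^2)
 f(z) = sqrt(C1 + z^2)


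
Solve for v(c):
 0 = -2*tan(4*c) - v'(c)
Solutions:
 v(c) = C1 + log(cos(4*c))/2


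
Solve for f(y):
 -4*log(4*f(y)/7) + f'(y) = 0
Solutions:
 -Integral(1/(log(_y) - log(7) + 2*log(2)), (_y, f(y)))/4 = C1 - y


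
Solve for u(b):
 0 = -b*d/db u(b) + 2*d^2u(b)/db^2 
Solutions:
 u(b) = C1 + C2*erfi(b/2)


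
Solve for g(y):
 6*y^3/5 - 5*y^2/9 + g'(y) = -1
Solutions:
 g(y) = C1 - 3*y^4/10 + 5*y^3/27 - y


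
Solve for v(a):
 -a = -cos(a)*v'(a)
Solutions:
 v(a) = C1 + Integral(a/cos(a), a)


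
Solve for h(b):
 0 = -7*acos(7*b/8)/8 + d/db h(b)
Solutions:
 h(b) = C1 + 7*b*acos(7*b/8)/8 - sqrt(64 - 49*b^2)/8


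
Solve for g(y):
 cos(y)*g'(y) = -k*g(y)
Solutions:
 g(y) = C1*exp(k*(log(sin(y) - 1) - log(sin(y) + 1))/2)


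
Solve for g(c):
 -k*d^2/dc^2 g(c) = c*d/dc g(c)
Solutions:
 g(c) = C1 + C2*sqrt(k)*erf(sqrt(2)*c*sqrt(1/k)/2)


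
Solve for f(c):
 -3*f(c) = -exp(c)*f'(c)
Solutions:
 f(c) = C1*exp(-3*exp(-c))


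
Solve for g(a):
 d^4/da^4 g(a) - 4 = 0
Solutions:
 g(a) = C1 + C2*a + C3*a^2 + C4*a^3 + a^4/6


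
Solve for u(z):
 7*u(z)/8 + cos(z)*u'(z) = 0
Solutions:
 u(z) = C1*(sin(z) - 1)^(7/16)/(sin(z) + 1)^(7/16)


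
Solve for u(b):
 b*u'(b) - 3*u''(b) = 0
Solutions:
 u(b) = C1 + C2*erfi(sqrt(6)*b/6)


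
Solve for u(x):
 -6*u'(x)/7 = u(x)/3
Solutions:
 u(x) = C1*exp(-7*x/18)


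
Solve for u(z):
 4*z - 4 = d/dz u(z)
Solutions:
 u(z) = C1 + 2*z^2 - 4*z


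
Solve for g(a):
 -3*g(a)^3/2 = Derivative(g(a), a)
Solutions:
 g(a) = -sqrt(-1/(C1 - 3*a))
 g(a) = sqrt(-1/(C1 - 3*a))


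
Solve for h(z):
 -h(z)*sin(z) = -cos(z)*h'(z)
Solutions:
 h(z) = C1/cos(z)


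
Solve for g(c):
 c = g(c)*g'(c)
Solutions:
 g(c) = -sqrt(C1 + c^2)
 g(c) = sqrt(C1 + c^2)


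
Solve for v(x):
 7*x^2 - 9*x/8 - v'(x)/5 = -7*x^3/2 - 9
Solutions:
 v(x) = C1 + 35*x^4/8 + 35*x^3/3 - 45*x^2/16 + 45*x


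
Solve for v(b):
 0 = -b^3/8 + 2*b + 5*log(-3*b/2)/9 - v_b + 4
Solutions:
 v(b) = C1 - b^4/32 + b^2 + 5*b*log(-b)/9 + b*(-5*log(2) + 5*log(3) + 31)/9


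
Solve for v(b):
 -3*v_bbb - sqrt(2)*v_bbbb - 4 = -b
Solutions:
 v(b) = C1 + C2*b + C3*b^2 + C4*exp(-3*sqrt(2)*b/2) + b^4/72 + b^3*(-12 - sqrt(2))/54


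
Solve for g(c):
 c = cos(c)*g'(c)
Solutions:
 g(c) = C1 + Integral(c/cos(c), c)


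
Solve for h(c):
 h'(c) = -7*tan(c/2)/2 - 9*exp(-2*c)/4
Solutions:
 h(c) = C1 - 7*log(tan(c/2)^2 + 1)/2 + 9*exp(-2*c)/8


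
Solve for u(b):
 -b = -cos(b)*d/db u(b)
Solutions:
 u(b) = C1 + Integral(b/cos(b), b)


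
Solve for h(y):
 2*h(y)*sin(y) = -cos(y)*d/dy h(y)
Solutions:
 h(y) = C1*cos(y)^2


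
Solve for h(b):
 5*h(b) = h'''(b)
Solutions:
 h(b) = C3*exp(5^(1/3)*b) + (C1*sin(sqrt(3)*5^(1/3)*b/2) + C2*cos(sqrt(3)*5^(1/3)*b/2))*exp(-5^(1/3)*b/2)


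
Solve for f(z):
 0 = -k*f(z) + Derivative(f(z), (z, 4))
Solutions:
 f(z) = C1*exp(-k^(1/4)*z) + C2*exp(k^(1/4)*z) + C3*exp(-I*k^(1/4)*z) + C4*exp(I*k^(1/4)*z)


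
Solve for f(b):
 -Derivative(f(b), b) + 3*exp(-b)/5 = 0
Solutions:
 f(b) = C1 - 3*exp(-b)/5


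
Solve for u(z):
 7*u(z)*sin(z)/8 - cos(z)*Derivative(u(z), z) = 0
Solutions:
 u(z) = C1/cos(z)^(7/8)


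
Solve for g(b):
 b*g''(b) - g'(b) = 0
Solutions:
 g(b) = C1 + C2*b^2


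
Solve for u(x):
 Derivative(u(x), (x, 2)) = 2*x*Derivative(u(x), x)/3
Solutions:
 u(x) = C1 + C2*erfi(sqrt(3)*x/3)


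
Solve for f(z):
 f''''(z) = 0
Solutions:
 f(z) = C1 + C2*z + C3*z^2 + C4*z^3


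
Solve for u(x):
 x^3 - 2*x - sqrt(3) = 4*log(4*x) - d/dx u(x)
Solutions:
 u(x) = C1 - x^4/4 + x^2 + 4*x*log(x) - 4*x + sqrt(3)*x + x*log(256)


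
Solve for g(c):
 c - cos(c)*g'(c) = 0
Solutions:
 g(c) = C1 + Integral(c/cos(c), c)


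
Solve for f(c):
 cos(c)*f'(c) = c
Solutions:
 f(c) = C1 + Integral(c/cos(c), c)


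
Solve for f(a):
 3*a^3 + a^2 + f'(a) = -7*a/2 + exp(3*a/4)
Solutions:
 f(a) = C1 - 3*a^4/4 - a^3/3 - 7*a^2/4 + 4*exp(3*a/4)/3


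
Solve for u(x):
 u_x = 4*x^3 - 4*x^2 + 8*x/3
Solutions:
 u(x) = C1 + x^4 - 4*x^3/3 + 4*x^2/3


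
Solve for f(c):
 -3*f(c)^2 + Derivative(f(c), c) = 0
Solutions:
 f(c) = -1/(C1 + 3*c)


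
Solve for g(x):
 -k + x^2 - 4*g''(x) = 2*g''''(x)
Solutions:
 g(x) = C1 + C2*x + C3*sin(sqrt(2)*x) + C4*cos(sqrt(2)*x) + x^4/48 + x^2*(-k - 1)/8


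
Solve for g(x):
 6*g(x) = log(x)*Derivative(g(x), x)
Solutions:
 g(x) = C1*exp(6*li(x))


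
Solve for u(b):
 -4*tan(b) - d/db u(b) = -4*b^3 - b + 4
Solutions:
 u(b) = C1 + b^4 + b^2/2 - 4*b + 4*log(cos(b))


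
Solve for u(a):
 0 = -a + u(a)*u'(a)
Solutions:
 u(a) = -sqrt(C1 + a^2)
 u(a) = sqrt(C1 + a^2)


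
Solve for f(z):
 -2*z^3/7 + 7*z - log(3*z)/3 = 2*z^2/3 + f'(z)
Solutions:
 f(z) = C1 - z^4/14 - 2*z^3/9 + 7*z^2/2 - z*log(z)/3 - z*log(3)/3 + z/3


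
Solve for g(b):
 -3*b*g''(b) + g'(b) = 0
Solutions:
 g(b) = C1 + C2*b^(4/3)


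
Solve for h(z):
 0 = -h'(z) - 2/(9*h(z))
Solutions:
 h(z) = -sqrt(C1 - 4*z)/3
 h(z) = sqrt(C1 - 4*z)/3


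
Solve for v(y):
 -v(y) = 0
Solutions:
 v(y) = 0


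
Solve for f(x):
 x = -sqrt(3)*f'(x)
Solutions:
 f(x) = C1 - sqrt(3)*x^2/6


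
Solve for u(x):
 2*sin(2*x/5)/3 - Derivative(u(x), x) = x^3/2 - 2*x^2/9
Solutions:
 u(x) = C1 - x^4/8 + 2*x^3/27 - 5*cos(2*x/5)/3


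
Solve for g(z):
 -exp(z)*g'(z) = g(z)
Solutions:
 g(z) = C1*exp(exp(-z))


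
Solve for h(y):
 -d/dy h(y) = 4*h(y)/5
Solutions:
 h(y) = C1*exp(-4*y/5)


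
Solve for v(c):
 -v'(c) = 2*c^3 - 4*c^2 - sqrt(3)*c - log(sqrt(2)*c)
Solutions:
 v(c) = C1 - c^4/2 + 4*c^3/3 + sqrt(3)*c^2/2 + c*log(c) - c + c*log(2)/2


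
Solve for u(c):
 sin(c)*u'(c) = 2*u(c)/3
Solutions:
 u(c) = C1*(cos(c) - 1)^(1/3)/(cos(c) + 1)^(1/3)


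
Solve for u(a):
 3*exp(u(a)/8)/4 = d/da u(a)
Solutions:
 u(a) = 8*log(-1/(C1 + 3*a)) + 40*log(2)


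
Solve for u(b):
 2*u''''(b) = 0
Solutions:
 u(b) = C1 + C2*b + C3*b^2 + C4*b^3


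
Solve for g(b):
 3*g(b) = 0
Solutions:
 g(b) = 0


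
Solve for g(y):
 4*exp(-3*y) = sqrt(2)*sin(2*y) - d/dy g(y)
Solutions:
 g(y) = C1 - sqrt(2)*cos(2*y)/2 + 4*exp(-3*y)/3


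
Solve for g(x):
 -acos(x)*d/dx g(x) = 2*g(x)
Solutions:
 g(x) = C1*exp(-2*Integral(1/acos(x), x))


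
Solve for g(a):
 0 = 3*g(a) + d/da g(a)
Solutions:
 g(a) = C1*exp(-3*a)


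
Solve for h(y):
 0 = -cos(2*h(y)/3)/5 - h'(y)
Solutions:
 y/5 - 3*log(sin(2*h(y)/3) - 1)/4 + 3*log(sin(2*h(y)/3) + 1)/4 = C1


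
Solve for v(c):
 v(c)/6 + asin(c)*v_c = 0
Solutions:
 v(c) = C1*exp(-Integral(1/asin(c), c)/6)


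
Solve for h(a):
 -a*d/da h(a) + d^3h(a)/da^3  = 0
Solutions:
 h(a) = C1 + Integral(C2*airyai(a) + C3*airybi(a), a)


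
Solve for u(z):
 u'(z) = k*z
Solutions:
 u(z) = C1 + k*z^2/2


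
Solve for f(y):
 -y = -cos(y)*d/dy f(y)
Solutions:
 f(y) = C1 + Integral(y/cos(y), y)


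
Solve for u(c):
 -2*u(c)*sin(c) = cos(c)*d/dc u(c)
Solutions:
 u(c) = C1*cos(c)^2


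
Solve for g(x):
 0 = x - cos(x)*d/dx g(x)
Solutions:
 g(x) = C1 + Integral(x/cos(x), x)


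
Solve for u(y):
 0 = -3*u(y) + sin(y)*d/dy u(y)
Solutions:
 u(y) = C1*(cos(y) - 1)^(3/2)/(cos(y) + 1)^(3/2)


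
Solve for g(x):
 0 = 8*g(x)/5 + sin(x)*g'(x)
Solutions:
 g(x) = C1*(cos(x) + 1)^(4/5)/(cos(x) - 1)^(4/5)


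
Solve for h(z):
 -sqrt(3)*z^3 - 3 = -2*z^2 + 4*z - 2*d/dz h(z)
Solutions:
 h(z) = C1 + sqrt(3)*z^4/8 - z^3/3 + z^2 + 3*z/2


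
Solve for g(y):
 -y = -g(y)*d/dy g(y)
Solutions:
 g(y) = -sqrt(C1 + y^2)
 g(y) = sqrt(C1 + y^2)


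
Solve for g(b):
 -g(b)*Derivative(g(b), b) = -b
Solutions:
 g(b) = -sqrt(C1 + b^2)
 g(b) = sqrt(C1 + b^2)


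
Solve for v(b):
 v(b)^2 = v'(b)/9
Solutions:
 v(b) = -1/(C1 + 9*b)


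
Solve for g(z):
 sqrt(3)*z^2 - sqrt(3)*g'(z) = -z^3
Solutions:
 g(z) = C1 + sqrt(3)*z^4/12 + z^3/3


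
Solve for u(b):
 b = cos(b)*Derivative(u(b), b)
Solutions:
 u(b) = C1 + Integral(b/cos(b), b)


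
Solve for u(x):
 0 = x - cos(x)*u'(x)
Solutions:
 u(x) = C1 + Integral(x/cos(x), x)


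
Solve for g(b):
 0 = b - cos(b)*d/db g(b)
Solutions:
 g(b) = C1 + Integral(b/cos(b), b)


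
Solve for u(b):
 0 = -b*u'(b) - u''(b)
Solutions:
 u(b) = C1 + C2*erf(sqrt(2)*b/2)


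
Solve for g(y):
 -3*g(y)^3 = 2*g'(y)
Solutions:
 g(y) = -sqrt(-1/(C1 - 3*y))
 g(y) = sqrt(-1/(C1 - 3*y))


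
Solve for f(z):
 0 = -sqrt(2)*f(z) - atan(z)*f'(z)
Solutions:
 f(z) = C1*exp(-sqrt(2)*Integral(1/atan(z), z))


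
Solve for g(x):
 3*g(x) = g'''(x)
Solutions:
 g(x) = C3*exp(3^(1/3)*x) + (C1*sin(3^(5/6)*x/2) + C2*cos(3^(5/6)*x/2))*exp(-3^(1/3)*x/2)


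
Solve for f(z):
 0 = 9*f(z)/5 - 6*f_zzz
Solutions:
 f(z) = C3*exp(10^(2/3)*3^(1/3)*z/10) + (C1*sin(10^(2/3)*3^(5/6)*z/20) + C2*cos(10^(2/3)*3^(5/6)*z/20))*exp(-10^(2/3)*3^(1/3)*z/20)


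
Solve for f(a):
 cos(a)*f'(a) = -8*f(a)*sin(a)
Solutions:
 f(a) = C1*cos(a)^8


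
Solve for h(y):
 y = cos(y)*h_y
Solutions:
 h(y) = C1 + Integral(y/cos(y), y)


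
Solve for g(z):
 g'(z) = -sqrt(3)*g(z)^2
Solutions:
 g(z) = 1/(C1 + sqrt(3)*z)


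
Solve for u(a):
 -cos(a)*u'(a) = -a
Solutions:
 u(a) = C1 + Integral(a/cos(a), a)


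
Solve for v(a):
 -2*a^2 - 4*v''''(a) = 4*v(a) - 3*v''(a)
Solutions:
 v(a) = -a^2/2 + (C1*sin(a*sin(atan(sqrt(55)/3)/2)) + C2*cos(a*sin(atan(sqrt(55)/3)/2)))*exp(-a*cos(atan(sqrt(55)/3)/2)) + (C3*sin(a*sin(atan(sqrt(55)/3)/2)) + C4*cos(a*sin(atan(sqrt(55)/3)/2)))*exp(a*cos(atan(sqrt(55)/3)/2)) - 3/4


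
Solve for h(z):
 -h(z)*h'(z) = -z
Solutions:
 h(z) = -sqrt(C1 + z^2)
 h(z) = sqrt(C1 + z^2)


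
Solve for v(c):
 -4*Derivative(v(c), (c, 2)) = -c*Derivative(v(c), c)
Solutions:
 v(c) = C1 + C2*erfi(sqrt(2)*c/4)


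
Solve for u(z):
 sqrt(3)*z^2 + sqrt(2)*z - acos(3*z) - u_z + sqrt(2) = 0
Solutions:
 u(z) = C1 + sqrt(3)*z^3/3 + sqrt(2)*z^2/2 - z*acos(3*z) + sqrt(2)*z + sqrt(1 - 9*z^2)/3


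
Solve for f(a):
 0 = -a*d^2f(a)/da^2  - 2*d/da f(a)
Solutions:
 f(a) = C1 + C2/a


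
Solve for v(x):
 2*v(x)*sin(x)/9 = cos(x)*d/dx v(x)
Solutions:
 v(x) = C1/cos(x)^(2/9)


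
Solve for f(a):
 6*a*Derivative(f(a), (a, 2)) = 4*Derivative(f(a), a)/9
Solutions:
 f(a) = C1 + C2*a^(29/27)


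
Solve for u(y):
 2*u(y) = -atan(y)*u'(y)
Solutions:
 u(y) = C1*exp(-2*Integral(1/atan(y), y))


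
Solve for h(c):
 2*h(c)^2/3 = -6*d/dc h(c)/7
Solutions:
 h(c) = 9/(C1 + 7*c)


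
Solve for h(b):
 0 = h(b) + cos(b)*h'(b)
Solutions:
 h(b) = C1*sqrt(sin(b) - 1)/sqrt(sin(b) + 1)


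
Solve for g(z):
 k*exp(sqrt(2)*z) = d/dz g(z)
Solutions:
 g(z) = C1 + sqrt(2)*k*exp(sqrt(2)*z)/2


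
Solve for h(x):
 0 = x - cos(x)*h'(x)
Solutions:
 h(x) = C1 + Integral(x/cos(x), x)


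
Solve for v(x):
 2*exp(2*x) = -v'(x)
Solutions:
 v(x) = C1 - exp(2*x)


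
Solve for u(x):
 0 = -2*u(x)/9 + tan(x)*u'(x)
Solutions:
 u(x) = C1*sin(x)^(2/9)


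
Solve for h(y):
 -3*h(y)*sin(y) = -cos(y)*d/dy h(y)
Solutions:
 h(y) = C1/cos(y)^3


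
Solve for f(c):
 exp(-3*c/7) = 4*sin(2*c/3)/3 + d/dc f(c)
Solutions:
 f(c) = C1 + 2*cos(2*c/3) - 7*exp(-3*c/7)/3


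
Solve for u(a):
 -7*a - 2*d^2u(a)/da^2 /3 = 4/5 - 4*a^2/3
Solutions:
 u(a) = C1 + C2*a + a^4/6 - 7*a^3/4 - 3*a^2/5


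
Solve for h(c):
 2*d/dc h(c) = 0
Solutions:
 h(c) = C1


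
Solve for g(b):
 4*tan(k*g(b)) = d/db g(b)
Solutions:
 g(b) = Piecewise((-asin(exp(C1*k + 4*b*k))/k + pi/k, Ne(k, 0)), (nan, True))
 g(b) = Piecewise((asin(exp(C1*k + 4*b*k))/k, Ne(k, 0)), (nan, True))


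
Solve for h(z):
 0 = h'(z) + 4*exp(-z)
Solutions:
 h(z) = C1 + 4*exp(-z)


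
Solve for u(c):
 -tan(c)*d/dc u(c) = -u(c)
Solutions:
 u(c) = C1*sin(c)


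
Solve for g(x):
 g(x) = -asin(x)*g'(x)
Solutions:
 g(x) = C1*exp(-Integral(1/asin(x), x))


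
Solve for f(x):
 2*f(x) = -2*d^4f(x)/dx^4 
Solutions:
 f(x) = (C1*sin(sqrt(2)*x/2) + C2*cos(sqrt(2)*x/2))*exp(-sqrt(2)*x/2) + (C3*sin(sqrt(2)*x/2) + C4*cos(sqrt(2)*x/2))*exp(sqrt(2)*x/2)


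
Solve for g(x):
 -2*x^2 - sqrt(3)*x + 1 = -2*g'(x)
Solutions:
 g(x) = C1 + x^3/3 + sqrt(3)*x^2/4 - x/2


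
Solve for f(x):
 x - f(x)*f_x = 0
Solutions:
 f(x) = -sqrt(C1 + x^2)
 f(x) = sqrt(C1 + x^2)


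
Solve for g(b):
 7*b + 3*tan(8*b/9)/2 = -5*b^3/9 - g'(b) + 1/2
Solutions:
 g(b) = C1 - 5*b^4/36 - 7*b^2/2 + b/2 + 27*log(cos(8*b/9))/16


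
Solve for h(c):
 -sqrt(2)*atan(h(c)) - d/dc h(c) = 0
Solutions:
 Integral(1/atan(_y), (_y, h(c))) = C1 - sqrt(2)*c


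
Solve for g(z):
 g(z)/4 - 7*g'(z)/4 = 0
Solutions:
 g(z) = C1*exp(z/7)


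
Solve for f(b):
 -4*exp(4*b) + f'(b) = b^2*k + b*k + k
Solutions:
 f(b) = C1 + b^3*k/3 + b^2*k/2 + b*k + exp(4*b)


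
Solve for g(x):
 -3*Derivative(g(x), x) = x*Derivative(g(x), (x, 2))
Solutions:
 g(x) = C1 + C2/x^2


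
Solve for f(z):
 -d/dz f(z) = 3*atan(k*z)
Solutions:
 f(z) = C1 - 3*Piecewise((z*atan(k*z) - log(k^2*z^2 + 1)/(2*k), Ne(k, 0)), (0, True))


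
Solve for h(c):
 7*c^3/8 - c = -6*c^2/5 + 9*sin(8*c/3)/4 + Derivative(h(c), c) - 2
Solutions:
 h(c) = C1 + 7*c^4/32 + 2*c^3/5 - c^2/2 + 2*c + 27*cos(8*c/3)/32


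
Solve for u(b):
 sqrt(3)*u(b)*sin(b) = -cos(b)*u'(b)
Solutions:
 u(b) = C1*cos(b)^(sqrt(3))


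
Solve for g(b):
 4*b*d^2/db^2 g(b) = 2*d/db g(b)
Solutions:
 g(b) = C1 + C2*b^(3/2)


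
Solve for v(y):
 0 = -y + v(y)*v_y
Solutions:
 v(y) = -sqrt(C1 + y^2)
 v(y) = sqrt(C1 + y^2)


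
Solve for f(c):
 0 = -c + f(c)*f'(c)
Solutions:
 f(c) = -sqrt(C1 + c^2)
 f(c) = sqrt(C1 + c^2)


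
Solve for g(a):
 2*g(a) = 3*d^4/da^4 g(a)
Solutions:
 g(a) = C1*exp(-2^(1/4)*3^(3/4)*a/3) + C2*exp(2^(1/4)*3^(3/4)*a/3) + C3*sin(2^(1/4)*3^(3/4)*a/3) + C4*cos(2^(1/4)*3^(3/4)*a/3)


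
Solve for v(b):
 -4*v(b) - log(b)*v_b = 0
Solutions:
 v(b) = C1*exp(-4*li(b))


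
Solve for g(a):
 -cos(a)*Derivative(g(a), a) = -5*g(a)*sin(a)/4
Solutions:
 g(a) = C1/cos(a)^(5/4)


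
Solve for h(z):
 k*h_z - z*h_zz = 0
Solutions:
 h(z) = C1 + z^(re(k) + 1)*(C2*sin(log(z)*Abs(im(k))) + C3*cos(log(z)*im(k)))


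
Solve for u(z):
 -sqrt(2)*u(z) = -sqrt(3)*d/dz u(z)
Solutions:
 u(z) = C1*exp(sqrt(6)*z/3)


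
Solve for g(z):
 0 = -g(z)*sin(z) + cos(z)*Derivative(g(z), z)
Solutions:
 g(z) = C1/cos(z)


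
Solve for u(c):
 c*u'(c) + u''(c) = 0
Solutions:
 u(c) = C1 + C2*erf(sqrt(2)*c/2)


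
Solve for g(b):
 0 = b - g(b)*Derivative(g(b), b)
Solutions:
 g(b) = -sqrt(C1 + b^2)
 g(b) = sqrt(C1 + b^2)


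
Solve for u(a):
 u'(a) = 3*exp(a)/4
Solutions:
 u(a) = C1 + 3*exp(a)/4


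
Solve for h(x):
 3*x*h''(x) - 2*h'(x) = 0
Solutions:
 h(x) = C1 + C2*x^(5/3)


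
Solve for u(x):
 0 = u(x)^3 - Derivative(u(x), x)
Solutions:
 u(x) = -sqrt(2)*sqrt(-1/(C1 + x))/2
 u(x) = sqrt(2)*sqrt(-1/(C1 + x))/2


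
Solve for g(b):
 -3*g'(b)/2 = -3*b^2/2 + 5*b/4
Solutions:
 g(b) = C1 + b^3/3 - 5*b^2/12


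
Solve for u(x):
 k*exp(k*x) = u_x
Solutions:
 u(x) = C1 + exp(k*x)


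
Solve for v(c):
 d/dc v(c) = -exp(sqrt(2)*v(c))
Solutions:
 v(c) = sqrt(2)*(2*log(1/(C1 + c)) - log(2))/4


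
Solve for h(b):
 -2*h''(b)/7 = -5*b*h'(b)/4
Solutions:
 h(b) = C1 + C2*erfi(sqrt(35)*b/4)


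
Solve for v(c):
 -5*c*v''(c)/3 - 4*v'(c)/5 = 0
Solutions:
 v(c) = C1 + C2*c^(13/25)


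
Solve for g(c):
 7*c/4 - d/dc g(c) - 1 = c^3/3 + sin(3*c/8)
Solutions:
 g(c) = C1 - c^4/12 + 7*c^2/8 - c + 8*cos(3*c/8)/3


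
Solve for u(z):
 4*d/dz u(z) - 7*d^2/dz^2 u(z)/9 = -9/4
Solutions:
 u(z) = C1 + C2*exp(36*z/7) - 9*z/16


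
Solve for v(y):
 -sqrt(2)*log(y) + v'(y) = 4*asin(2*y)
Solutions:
 v(y) = C1 + sqrt(2)*y*(log(y) - 1) + 4*y*asin(2*y) + 2*sqrt(1 - 4*y^2)


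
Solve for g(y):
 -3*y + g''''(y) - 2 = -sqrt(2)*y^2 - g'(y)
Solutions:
 g(y) = C1 + C4*exp(-y) - sqrt(2)*y^3/3 + 3*y^2/2 + 2*y + (C2*sin(sqrt(3)*y/2) + C3*cos(sqrt(3)*y/2))*exp(y/2)


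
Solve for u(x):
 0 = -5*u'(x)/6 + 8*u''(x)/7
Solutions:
 u(x) = C1 + C2*exp(35*x/48)


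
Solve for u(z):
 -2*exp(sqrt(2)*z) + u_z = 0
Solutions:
 u(z) = C1 + sqrt(2)*exp(sqrt(2)*z)


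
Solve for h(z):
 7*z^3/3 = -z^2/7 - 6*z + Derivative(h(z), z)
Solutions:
 h(z) = C1 + 7*z^4/12 + z^3/21 + 3*z^2


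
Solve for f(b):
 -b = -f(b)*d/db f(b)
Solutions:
 f(b) = -sqrt(C1 + b^2)
 f(b) = sqrt(C1 + b^2)


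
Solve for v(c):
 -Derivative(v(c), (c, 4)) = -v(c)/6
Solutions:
 v(c) = C1*exp(-6^(3/4)*c/6) + C2*exp(6^(3/4)*c/6) + C3*sin(6^(3/4)*c/6) + C4*cos(6^(3/4)*c/6)
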